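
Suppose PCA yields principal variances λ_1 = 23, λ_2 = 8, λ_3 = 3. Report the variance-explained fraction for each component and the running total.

Step 1 — total variance = trace(Sigma) = Σ λ_i = 23 + 8 + 3 = 34.

Step 2 — fraction explained by component i = λ_i / Σ λ:
  PC1: 23/34 = 0.6765
  PC2: 8/34 = 0.2353
  PC3: 3/34 = 0.0882

Step 3 — cumulative fraction after k components = (λ_1 + ... + λ_k) / Σ λ:
  k = 1: 23/34 = 0.6765
  k = 2: (23 + 8)/34 = 31/34 = 0.9118
  k = 3: (23 + 8 + 3)/34 = 34/34 = 1

Summary (fraction, with percent):

explained: PC1 0.6765 (67.65%), PC2 0.2353 (23.53%), PC3 0.0882 (8.82%);  cumulative: 0.6765, 0.9118, 1


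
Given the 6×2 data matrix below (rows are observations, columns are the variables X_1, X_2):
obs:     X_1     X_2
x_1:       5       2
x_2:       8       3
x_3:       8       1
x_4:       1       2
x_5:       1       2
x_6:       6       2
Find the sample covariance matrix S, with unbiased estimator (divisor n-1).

Step 1 — column means:
  mean(X_1) = (5 + 8 + 8 + 1 + 1 + 6) / 6 = 29/6 = 4.8333
  mean(X_2) = (2 + 3 + 1 + 2 + 2 + 2) / 6 = 12/6 = 2

Step 2 — sample covariance S[i,j] = (1/(n-1)) · Σ_k (x_{k,i} - mean_i) · (x_{k,j} - mean_j), with n-1 = 5.
  S[X_1,X_1] = ((0.1667)·(0.1667) + (3.1667)·(3.1667) + (3.1667)·(3.1667) + (-3.8333)·(-3.8333) + (-3.8333)·(-3.8333) + (1.1667)·(1.1667)) / 5 = 50.8333/5 = 10.1667
  S[X_1,X_2] = ((0.1667)·(0) + (3.1667)·(1) + (3.1667)·(-1) + (-3.8333)·(0) + (-3.8333)·(0) + (1.1667)·(0)) / 5 = 0/5 = 0
  S[X_2,X_2] = ((0)·(0) + (1)·(1) + (-1)·(-1) + (0)·(0) + (0)·(0) + (0)·(0)) / 5 = 2/5 = 0.4

S is symmetric (S[j,i] = S[i,j]). Assembling:

S = [[10.1667, 0],
 [0, 0.4]]


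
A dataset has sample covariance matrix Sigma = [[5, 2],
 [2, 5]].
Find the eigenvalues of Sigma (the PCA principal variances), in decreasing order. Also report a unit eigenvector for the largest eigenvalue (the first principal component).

Step 1 — characteristic polynomial of 2×2 Sigma:
  det(Sigma - λI) = λ² - trace · λ + det = 0.
  trace = 5 + 5 = 10, det = 5·5 - (2)² = 21.
Step 2 — discriminant:
  Δ = trace² - 4·det = 100 - 84 = 16.
Step 3 — eigenvalues:
  λ = (trace ± √Δ)/2 = (10 ± 4)/2,
  λ_1 = 7,  λ_2 = 3.

Step 4 — unit eigenvector for λ_1: solve (Sigma - λ_1 I)v = 0. First row:
  (5 - 7)·v_x + (2)·v_y = 0, i.e. (-2)·v_x + (2)·v_y = 0,
  so v ∝ (b, λ_1 - a) = (2, 2) = u.
  ||u|| = √((2)² + (2)²) = √(8) ≈ 2.8284,
  v_1 = u/||u|| ≈ (0.7071, 0.7071) (||v_1|| = 1).

λ_1 = 7,  λ_2 = 3;  v_1 ≈ (0.7071, 0.7071)


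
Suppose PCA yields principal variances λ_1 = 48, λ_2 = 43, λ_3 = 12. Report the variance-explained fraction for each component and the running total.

Step 1 — total variance = trace(Sigma) = Σ λ_i = 48 + 43 + 12 = 103.

Step 2 — fraction explained by component i = λ_i / Σ λ:
  PC1: 48/103 = 0.466
  PC2: 43/103 = 0.4175
  PC3: 12/103 = 0.1165

Step 3 — cumulative fraction after k components = (λ_1 + ... + λ_k) / Σ λ:
  k = 1: 48/103 = 0.466
  k = 2: (48 + 43)/103 = 91/103 = 0.8835
  k = 3: (48 + 43 + 12)/103 = 103/103 = 1

Summary (fraction, with percent):

explained: PC1 0.466 (46.6%), PC2 0.4175 (41.75%), PC3 0.1165 (11.65%);  cumulative: 0.466, 0.8835, 1


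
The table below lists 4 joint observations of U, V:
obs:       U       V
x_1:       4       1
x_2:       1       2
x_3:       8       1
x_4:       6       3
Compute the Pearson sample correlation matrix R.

Step 1 — column means:
  mean(U) = (4 + 1 + 8 + 6) / 4 = 19/4 = 4.75
  mean(V) = (1 + 2 + 1 + 3) / 4 = 7/4 = 1.75

Step 2 — sample variances and covariances s[i,j] = (1/(n-1)) · Σ_k (x_{k,i} - mean_i) · (x_{k,j} - mean_j), with n-1 = 3:
  s[U,U] = ((-0.75)·(-0.75) + (-3.75)·(-3.75) + (3.25)·(3.25) + (1.25)·(1.25)) / 3 = 26.75/3 = 8.9167
  s[U,V] = ((-0.75)·(-0.75) + (-3.75)·(0.25) + (3.25)·(-0.75) + (1.25)·(1.25)) / 3 = -1.25/3 = -0.4167
  s[V,V] = ((-0.75)·(-0.75) + (0.25)·(0.25) + (-0.75)·(-0.75) + (1.25)·(1.25)) / 3 = 2.75/3 = 0.9167
  Sample standard deviations s_i = √(s[i,i]):
  s(U) = √(8.9167) = 2.9861
  s(V) = √(0.9167) = 0.9574

Step 3 — r_{ij} = s_{ij} / (s_i · s_j):
  r[U,U] = 1 (diagonal).
  r[U,V] = -0.4167 / (2.9861 · 0.9574) = -0.4167 / 2.859 = -0.1457
  r[V,V] = 1 (diagonal).

R is symmetric with unit diagonal. Assembling:

R = [[1, -0.1457],
 [-0.1457, 1]]


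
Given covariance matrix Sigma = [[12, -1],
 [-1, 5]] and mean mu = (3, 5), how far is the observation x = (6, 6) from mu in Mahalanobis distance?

Step 1 — centre the observation: (x - mu) = (3, 1).

Step 2 — invert Sigma. det(Sigma) = 12·5 - (-1)² = 59.
  Sigma^{-1} = (1/det) · [[d, -b], [-b, a]] = [[0.0847, 0.0169],
 [0.0169, 0.2034]].

Step 3 — form the quadratic (x - mu)^T · Sigma^{-1} · (x - mu):
  Sigma^{-1} · (x - mu) = (0.2712, 0.2542).
  (x - mu)^T · [Sigma^{-1} · (x - mu)] = (3)·(0.2712) + (1)·(0.2542) = 1.0678.

Step 4 — take square root: d = √(1.0678) ≈ 1.0333.

d(x, mu) = √(1.0678) ≈ 1.0333


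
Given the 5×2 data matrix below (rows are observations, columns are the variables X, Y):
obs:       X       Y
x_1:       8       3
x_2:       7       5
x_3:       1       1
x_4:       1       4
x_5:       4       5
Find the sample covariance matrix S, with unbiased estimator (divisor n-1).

Step 1 — column means:
  mean(X) = (8 + 7 + 1 + 1 + 4) / 5 = 21/5 = 4.2
  mean(Y) = (3 + 5 + 1 + 4 + 5) / 5 = 18/5 = 3.6

Step 2 — sample covariance S[i,j] = (1/(n-1)) · Σ_k (x_{k,i} - mean_i) · (x_{k,j} - mean_j), with n-1 = 4.
  S[X,X] = ((3.8)·(3.8) + (2.8)·(2.8) + (-3.2)·(-3.2) + (-3.2)·(-3.2) + (-0.2)·(-0.2)) / 4 = 42.8/4 = 10.7
  S[X,Y] = ((3.8)·(-0.6) + (2.8)·(1.4) + (-3.2)·(-2.6) + (-3.2)·(0.4) + (-0.2)·(1.4)) / 4 = 8.4/4 = 2.1
  S[Y,Y] = ((-0.6)·(-0.6) + (1.4)·(1.4) + (-2.6)·(-2.6) + (0.4)·(0.4) + (1.4)·(1.4)) / 4 = 11.2/4 = 2.8

S is symmetric (S[j,i] = S[i,j]). Assembling:

S = [[10.7, 2.1],
 [2.1, 2.8]]


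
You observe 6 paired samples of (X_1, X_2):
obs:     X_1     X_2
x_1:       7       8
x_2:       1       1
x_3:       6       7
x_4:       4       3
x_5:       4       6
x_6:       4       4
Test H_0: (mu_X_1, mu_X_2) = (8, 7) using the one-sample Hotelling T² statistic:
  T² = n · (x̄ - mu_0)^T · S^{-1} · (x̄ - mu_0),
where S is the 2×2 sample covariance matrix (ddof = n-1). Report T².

Step 1 — sample mean vector:
  mean(X_1) = (7 + 1 + 6 + 4 + 4 + 4) / 6 = 26/6 = 4.3333
  mean(X_2) = (8 + 1 + 7 + 3 + 6 + 4) / 6 = 29/6 = 4.8333
  x̄ = (4.3333, 4.8333),  deviation x̄ - mu_0 = (4.3333, 4.8333) - (8, 7) = (-3.6667, -2.1667).

Step 2 — sample covariance matrix, S[i,j] = (1/(n-1)) · Σ_k (x_{k,i} - mean_i) · (x_{k,j} - mean_j), divisor n-1 = 5:
  S[X_1,X_1] = ((2.6667)·(2.6667) + (-3.3333)·(-3.3333) + (1.6667)·(1.6667) + (-0.3333)·(-0.3333) + (-0.3333)·(-0.3333) + (-0.3333)·(-0.3333)) / 5 = 21.3333/5 = 4.2667
  S[X_1,X_2] = ((2.6667)·(3.1667) + (-3.3333)·(-3.8333) + (1.6667)·(2.1667) + (-0.3333)·(-1.8333) + (-0.3333)·(1.1667) + (-0.3333)·(-0.8333)) / 5 = 25.3333/5 = 5.0667
  S[X_2,X_2] = ((3.1667)·(3.1667) + (-3.8333)·(-3.8333) + (2.1667)·(2.1667) + (-1.8333)·(-1.8333) + (1.1667)·(1.1667) + (-0.8333)·(-0.8333)) / 5 = 34.8333/5 = 6.9667
  S = [[4.2667, 5.0667],
 [5.0667, 6.9667]].

Step 3 — invert S. det(S) = 4.2667·6.9667 - (5.0667)² = 4.0533.
  S^{-1} = (1/det) · [[d, -b], [-b, a]] = [[1.7187, -1.25],
 [-1.25, 1.0526]].

Step 4 — quadratic form (x̄ - mu_0)^T · S^{-1} · (x̄ - mu_0):
  S^{-1} · (x̄ - mu_0) = (-3.5937, 2.3026),
  (x̄ - mu_0)^T · [...] = (-3.6667)·(-3.5937) + (-2.1667)·(2.3026) = 8.188.

Step 5 — scale by n: T² = 6 · 8.188 = 49.1283.

T² ≈ 49.1283


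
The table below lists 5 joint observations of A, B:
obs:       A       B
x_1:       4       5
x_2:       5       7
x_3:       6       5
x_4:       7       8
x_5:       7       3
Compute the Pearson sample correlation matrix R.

Step 1 — column means:
  mean(A) = (4 + 5 + 6 + 7 + 7) / 5 = 29/5 = 5.8
  mean(B) = (5 + 7 + 5 + 8 + 3) / 5 = 28/5 = 5.6

Step 2 — sample variances and covariances s[i,j] = (1/(n-1)) · Σ_k (x_{k,i} - mean_i) · (x_{k,j} - mean_j), with n-1 = 4:
  s[A,A] = ((-1.8)·(-1.8) + (-0.8)·(-0.8) + (0.2)·(0.2) + (1.2)·(1.2) + (1.2)·(1.2)) / 4 = 6.8/4 = 1.7
  s[A,B] = ((-1.8)·(-0.6) + (-0.8)·(1.4) + (0.2)·(-0.6) + (1.2)·(2.4) + (1.2)·(-2.6)) / 4 = -0.4/4 = -0.1
  s[B,B] = ((-0.6)·(-0.6) + (1.4)·(1.4) + (-0.6)·(-0.6) + (2.4)·(2.4) + (-2.6)·(-2.6)) / 4 = 15.2/4 = 3.8
  Sample standard deviations s_i = √(s[i,i]):
  s(A) = √(1.7) = 1.3038
  s(B) = √(3.8) = 1.9494

Step 3 — r_{ij} = s_{ij} / (s_i · s_j):
  r[A,A] = 1 (diagonal).
  r[A,B] = -0.1 / (1.3038 · 1.9494) = -0.1 / 2.5417 = -0.0393
  r[B,B] = 1 (diagonal).

R is symmetric with unit diagonal. Assembling:

R = [[1, -0.0393],
 [-0.0393, 1]]


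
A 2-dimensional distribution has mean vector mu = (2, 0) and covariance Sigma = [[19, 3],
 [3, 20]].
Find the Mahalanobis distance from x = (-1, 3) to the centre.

Step 1 — centre the observation: (x - mu) = (-3, 3).

Step 2 — invert Sigma. det(Sigma) = 19·20 - (3)² = 371.
  Sigma^{-1} = (1/det) · [[d, -b], [-b, a]] = [[0.0539, -0.0081],
 [-0.0081, 0.0512]].

Step 3 — form the quadratic (x - mu)^T · Sigma^{-1} · (x - mu):
  Sigma^{-1} · (x - mu) = (-0.186, 0.1779).
  (x - mu)^T · [Sigma^{-1} · (x - mu)] = (-3)·(-0.186) + (3)·(0.1779) = 1.0916.

Step 4 — take square root: d = √(1.0916) ≈ 1.0448.

d(x, mu) = √(1.0916) ≈ 1.0448


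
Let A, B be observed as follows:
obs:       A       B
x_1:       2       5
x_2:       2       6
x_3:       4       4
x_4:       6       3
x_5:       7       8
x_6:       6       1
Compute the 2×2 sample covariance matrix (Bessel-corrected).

Step 1 — column means:
  mean(A) = (2 + 2 + 4 + 6 + 7 + 6) / 6 = 27/6 = 4.5
  mean(B) = (5 + 6 + 4 + 3 + 8 + 1) / 6 = 27/6 = 4.5

Step 2 — sample covariance S[i,j] = (1/(n-1)) · Σ_k (x_{k,i} - mean_i) · (x_{k,j} - mean_j), with n-1 = 5.
  S[A,A] = ((-2.5)·(-2.5) + (-2.5)·(-2.5) + (-0.5)·(-0.5) + (1.5)·(1.5) + (2.5)·(2.5) + (1.5)·(1.5)) / 5 = 23.5/5 = 4.7
  S[A,B] = ((-2.5)·(0.5) + (-2.5)·(1.5) + (-0.5)·(-0.5) + (1.5)·(-1.5) + (2.5)·(3.5) + (1.5)·(-3.5)) / 5 = -3.5/5 = -0.7
  S[B,B] = ((0.5)·(0.5) + (1.5)·(1.5) + (-0.5)·(-0.5) + (-1.5)·(-1.5) + (3.5)·(3.5) + (-3.5)·(-3.5)) / 5 = 29.5/5 = 5.9

S is symmetric (S[j,i] = S[i,j]). Assembling:

S = [[4.7, -0.7],
 [-0.7, 5.9]]


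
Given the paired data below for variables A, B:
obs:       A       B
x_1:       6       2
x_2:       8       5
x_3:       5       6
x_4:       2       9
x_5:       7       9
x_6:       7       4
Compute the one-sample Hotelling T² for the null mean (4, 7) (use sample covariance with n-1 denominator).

Step 1 — sample mean vector:
  mean(A) = (6 + 8 + 5 + 2 + 7 + 7) / 6 = 35/6 = 5.8333
  mean(B) = (2 + 5 + 6 + 9 + 9 + 4) / 6 = 35/6 = 5.8333
  x̄ = (5.8333, 5.8333),  deviation x̄ - mu_0 = (5.8333, 5.8333) - (4, 7) = (1.8333, -1.1667).

Step 2 — sample covariance matrix, S[i,j] = (1/(n-1)) · Σ_k (x_{k,i} - mean_i) · (x_{k,j} - mean_j), divisor n-1 = 5:
  S[A,A] = ((0.1667)·(0.1667) + (2.1667)·(2.1667) + (-0.8333)·(-0.8333) + (-3.8333)·(-3.8333) + (1.1667)·(1.1667) + (1.1667)·(1.1667)) / 5 = 22.8333/5 = 4.5667
  S[A,B] = ((0.1667)·(-3.8333) + (2.1667)·(-0.8333) + (-0.8333)·(0.1667) + (-3.8333)·(3.1667) + (1.1667)·(3.1667) + (1.1667)·(-1.8333)) / 5 = -13.1667/5 = -2.6333
  S[B,B] = ((-3.8333)·(-3.8333) + (-0.8333)·(-0.8333) + (0.1667)·(0.1667) + (3.1667)·(3.1667) + (3.1667)·(3.1667) + (-1.8333)·(-1.8333)) / 5 = 38.8333/5 = 7.7667
  S = [[4.5667, -2.6333],
 [-2.6333, 7.7667]].

Step 3 — invert S. det(S) = 4.5667·7.7667 - (-2.6333)² = 28.5333.
  S^{-1} = (1/det) · [[d, -b], [-b, a]] = [[0.2722, 0.0923],
 [0.0923, 0.16]].

Step 4 — quadratic form (x̄ - mu_0)^T · S^{-1} · (x̄ - mu_0):
  S^{-1} · (x̄ - mu_0) = (0.3914, -0.0175),
  (x̄ - mu_0)^T · [...] = (1.8333)·(0.3914) + (-1.1667)·(-0.0175) = 0.7379.

Step 5 — scale by n: T² = 6 · 0.7379 = 4.4276.

T² ≈ 4.4276


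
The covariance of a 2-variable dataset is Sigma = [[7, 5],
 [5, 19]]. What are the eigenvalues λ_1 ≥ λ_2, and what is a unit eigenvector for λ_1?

Step 1 — characteristic polynomial of 2×2 Sigma:
  det(Sigma - λI) = λ² - trace · λ + det = 0.
  trace = 7 + 19 = 26, det = 7·19 - (5)² = 108.
Step 2 — discriminant:
  Δ = trace² - 4·det = 676 - 432 = 244.
Step 3 — eigenvalues:
  λ = (trace ± √Δ)/2 = (26 ± 15.6205)/2,
  λ_1 = 20.8102,  λ_2 = 5.1898.

Step 4 — unit eigenvector for λ_1: solve (Sigma - λ_1 I)v = 0. First row:
  (7 - 20.8102)·v_x + (5)·v_y = 0, i.e. (-13.8102)·v_x + (5)·v_y = 0,
  so v ∝ (b, λ_1 - a) = (5, 13.8102) = u.
  ||u|| = √((5)² + (13.8102)²) = √(215.723) ≈ 14.6875,
  v_1 = u/||u|| ≈ (0.3404, 0.9403) (||v_1|| = 1).

λ_1 = 20.8102,  λ_2 = 5.1898;  v_1 ≈ (0.3404, 0.9403)


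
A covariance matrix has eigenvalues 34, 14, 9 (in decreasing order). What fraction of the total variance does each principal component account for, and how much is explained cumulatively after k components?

Step 1 — total variance = trace(Sigma) = Σ λ_i = 34 + 14 + 9 = 57.

Step 2 — fraction explained by component i = λ_i / Σ λ:
  PC1: 34/57 = 0.5965
  PC2: 14/57 = 0.2456
  PC3: 9/57 = 0.1579

Step 3 — cumulative fraction after k components = (λ_1 + ... + λ_k) / Σ λ:
  k = 1: 34/57 = 0.5965
  k = 2: (34 + 14)/57 = 48/57 = 0.8421
  k = 3: (34 + 14 + 9)/57 = 57/57 = 1

Summary (fraction, with percent):

explained: PC1 0.5965 (59.65%), PC2 0.2456 (24.56%), PC3 0.1579 (15.79%);  cumulative: 0.5965, 0.8421, 1


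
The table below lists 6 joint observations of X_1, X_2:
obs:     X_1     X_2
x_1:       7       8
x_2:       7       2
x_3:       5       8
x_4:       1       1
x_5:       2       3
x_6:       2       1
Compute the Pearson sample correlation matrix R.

Step 1 — column means:
  mean(X_1) = (7 + 7 + 5 + 1 + 2 + 2) / 6 = 24/6 = 4
  mean(X_2) = (8 + 2 + 8 + 1 + 3 + 1) / 6 = 23/6 = 3.8333

Step 2 — sample variances and covariances s[i,j] = (1/(n-1)) · Σ_k (x_{k,i} - mean_i) · (x_{k,j} - mean_j), with n-1 = 5:
  s[X_1,X_1] = ((3)·(3) + (3)·(3) + (1)·(1) + (-3)·(-3) + (-2)·(-2) + (-2)·(-2)) / 5 = 36/5 = 7.2
  s[X_1,X_2] = ((3)·(4.1667) + (3)·(-1.8333) + (1)·(4.1667) + (-3)·(-2.8333) + (-2)·(-0.8333) + (-2)·(-2.8333)) / 5 = 27/5 = 5.4
  s[X_2,X_2] = ((4.1667)·(4.1667) + (-1.8333)·(-1.8333) + (4.1667)·(4.1667) + (-2.8333)·(-2.8333) + (-0.8333)·(-0.8333) + (-2.8333)·(-2.8333)) / 5 = 54.8333/5 = 10.9667
  Sample standard deviations s_i = √(s[i,i]):
  s(X_1) = √(7.2) = 2.6833
  s(X_2) = √(10.9667) = 3.3116

Step 3 — r_{ij} = s_{ij} / (s_i · s_j):
  r[X_1,X_1] = 1 (diagonal).
  r[X_1,X_2] = 5.4 / (2.6833 · 3.3116) = 5.4 / 8.8859 = 0.6077
  r[X_2,X_2] = 1 (diagonal).

R is symmetric with unit diagonal. Assembling:

R = [[1, 0.6077],
 [0.6077, 1]]


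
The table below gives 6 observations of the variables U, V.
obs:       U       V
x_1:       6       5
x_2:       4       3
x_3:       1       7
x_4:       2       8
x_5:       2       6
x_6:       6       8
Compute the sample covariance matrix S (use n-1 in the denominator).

Step 1 — column means:
  mean(U) = (6 + 4 + 1 + 2 + 2 + 6) / 6 = 21/6 = 3.5
  mean(V) = (5 + 3 + 7 + 8 + 6 + 8) / 6 = 37/6 = 6.1667

Step 2 — sample covariance S[i,j] = (1/(n-1)) · Σ_k (x_{k,i} - mean_i) · (x_{k,j} - mean_j), with n-1 = 5.
  S[U,U] = ((2.5)·(2.5) + (0.5)·(0.5) + (-2.5)·(-2.5) + (-1.5)·(-1.5) + (-1.5)·(-1.5) + (2.5)·(2.5)) / 5 = 23.5/5 = 4.7
  S[U,V] = ((2.5)·(-1.1667) + (0.5)·(-3.1667) + (-2.5)·(0.8333) + (-1.5)·(1.8333) + (-1.5)·(-0.1667) + (2.5)·(1.8333)) / 5 = -4.5/5 = -0.9
  S[V,V] = ((-1.1667)·(-1.1667) + (-3.1667)·(-3.1667) + (0.8333)·(0.8333) + (1.8333)·(1.8333) + (-0.1667)·(-0.1667) + (1.8333)·(1.8333)) / 5 = 18.8333/5 = 3.7667

S is symmetric (S[j,i] = S[i,j]). Assembling:

S = [[4.7, -0.9],
 [-0.9, 3.7667]]


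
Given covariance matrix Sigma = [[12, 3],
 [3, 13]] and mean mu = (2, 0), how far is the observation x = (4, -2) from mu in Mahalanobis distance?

Step 1 — centre the observation: (x - mu) = (2, -2).

Step 2 — invert Sigma. det(Sigma) = 12·13 - (3)² = 147.
  Sigma^{-1} = (1/det) · [[d, -b], [-b, a]] = [[0.0884, -0.0204],
 [-0.0204, 0.0816]].

Step 3 — form the quadratic (x - mu)^T · Sigma^{-1} · (x - mu):
  Sigma^{-1} · (x - mu) = (0.2177, -0.2041).
  (x - mu)^T · [Sigma^{-1} · (x - mu)] = (2)·(0.2177) + (-2)·(-0.2041) = 0.8435.

Step 4 — take square root: d = √(0.8435) ≈ 0.9184.

d(x, mu) = √(0.8435) ≈ 0.9184


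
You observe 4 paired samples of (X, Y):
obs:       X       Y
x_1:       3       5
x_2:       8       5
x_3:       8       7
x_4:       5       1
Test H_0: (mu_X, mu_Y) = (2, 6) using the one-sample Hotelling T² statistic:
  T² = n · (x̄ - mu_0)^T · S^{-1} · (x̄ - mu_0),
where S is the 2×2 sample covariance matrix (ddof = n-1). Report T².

Step 1 — sample mean vector:
  mean(X) = (3 + 8 + 8 + 5) / 4 = 24/4 = 6
  mean(Y) = (5 + 5 + 7 + 1) / 4 = 18/4 = 4.5
  x̄ = (6, 4.5),  deviation x̄ - mu_0 = (6, 4.5) - (2, 6) = (4, -1.5).

Step 2 — sample covariance matrix, S[i,j] = (1/(n-1)) · Σ_k (x_{k,i} - mean_i) · (x_{k,j} - mean_j), divisor n-1 = 3:
  S[X,X] = ((-3)·(-3) + (2)·(2) + (2)·(2) + (-1)·(-1)) / 3 = 18/3 = 6
  S[X,Y] = ((-3)·(0.5) + (2)·(0.5) + (2)·(2.5) + (-1)·(-3.5)) / 3 = 8/3 = 2.6667
  S[Y,Y] = ((0.5)·(0.5) + (0.5)·(0.5) + (2.5)·(2.5) + (-3.5)·(-3.5)) / 3 = 19/3 = 6.3333
  S = [[6, 2.6667],
 [2.6667, 6.3333]].

Step 3 — invert S. det(S) = 6·6.3333 - (2.6667)² = 30.8889.
  S^{-1} = (1/det) · [[d, -b], [-b, a]] = [[0.205, -0.0863],
 [-0.0863, 0.1942]].

Step 4 — quadratic form (x̄ - mu_0)^T · S^{-1} · (x̄ - mu_0):
  S^{-1} · (x̄ - mu_0) = (0.9496, -0.6367),
  (x̄ - mu_0)^T · [...] = (4)·(0.9496) + (-1.5)·(-0.6367) = 4.7536.

Step 5 — scale by n: T² = 4 · 4.7536 = 19.0144.

T² ≈ 19.0144


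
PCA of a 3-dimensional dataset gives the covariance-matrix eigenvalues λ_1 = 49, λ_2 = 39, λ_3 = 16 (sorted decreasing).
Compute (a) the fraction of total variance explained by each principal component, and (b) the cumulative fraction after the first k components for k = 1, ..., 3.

Step 1 — total variance = trace(Sigma) = Σ λ_i = 49 + 39 + 16 = 104.

Step 2 — fraction explained by component i = λ_i / Σ λ:
  PC1: 49/104 = 0.4712
  PC2: 39/104 = 0.375
  PC3: 16/104 = 0.1538

Step 3 — cumulative fraction after k components = (λ_1 + ... + λ_k) / Σ λ:
  k = 1: 49/104 = 0.4712
  k = 2: (49 + 39)/104 = 88/104 = 0.8462
  k = 3: (49 + 39 + 16)/104 = 104/104 = 1

Summary (fraction, with percent):

explained: PC1 0.4712 (47.12%), PC2 0.375 (37.5%), PC3 0.1538 (15.38%);  cumulative: 0.4712, 0.8462, 1


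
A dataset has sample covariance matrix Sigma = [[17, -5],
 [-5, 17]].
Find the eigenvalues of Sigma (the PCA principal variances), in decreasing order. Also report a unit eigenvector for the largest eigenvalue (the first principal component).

Step 1 — characteristic polynomial of 2×2 Sigma:
  det(Sigma - λI) = λ² - trace · λ + det = 0.
  trace = 17 + 17 = 34, det = 17·17 - (-5)² = 264.
Step 2 — discriminant:
  Δ = trace² - 4·det = 1156 - 1056 = 100.
Step 3 — eigenvalues:
  λ = (trace ± √Δ)/2 = (34 ± 10)/2,
  λ_1 = 22,  λ_2 = 12.

Step 4 — unit eigenvector for λ_1: solve (Sigma - λ_1 I)v = 0. First row:
  (17 - 22)·v_x + (-5)·v_y = 0, i.e. (-5)·v_x + (-5)·v_y = 0,
  so v ∝ (b, λ_1 - a) = (-5, 5); multiply by -1 so the first entry is positive: u = (5, -5).
  ||u|| = √((5)² + (-5)²) = √(50) ≈ 7.0711,
  v_1 = u/||u|| ≈ (0.7071, -0.7071) (||v_1|| = 1).

λ_1 = 22,  λ_2 = 12;  v_1 ≈ (0.7071, -0.7071)


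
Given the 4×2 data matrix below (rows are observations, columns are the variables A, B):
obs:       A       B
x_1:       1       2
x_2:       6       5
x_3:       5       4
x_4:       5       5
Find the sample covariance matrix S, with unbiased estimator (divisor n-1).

Step 1 — column means:
  mean(A) = (1 + 6 + 5 + 5) / 4 = 17/4 = 4.25
  mean(B) = (2 + 5 + 4 + 5) / 4 = 16/4 = 4

Step 2 — sample covariance S[i,j] = (1/(n-1)) · Σ_k (x_{k,i} - mean_i) · (x_{k,j} - mean_j), with n-1 = 3.
  S[A,A] = ((-3.25)·(-3.25) + (1.75)·(1.75) + (0.75)·(0.75) + (0.75)·(0.75)) / 3 = 14.75/3 = 4.9167
  S[A,B] = ((-3.25)·(-2) + (1.75)·(1) + (0.75)·(0) + (0.75)·(1)) / 3 = 9/3 = 3
  S[B,B] = ((-2)·(-2) + (1)·(1) + (0)·(0) + (1)·(1)) / 3 = 6/3 = 2

S is symmetric (S[j,i] = S[i,j]). Assembling:

S = [[4.9167, 3],
 [3, 2]]


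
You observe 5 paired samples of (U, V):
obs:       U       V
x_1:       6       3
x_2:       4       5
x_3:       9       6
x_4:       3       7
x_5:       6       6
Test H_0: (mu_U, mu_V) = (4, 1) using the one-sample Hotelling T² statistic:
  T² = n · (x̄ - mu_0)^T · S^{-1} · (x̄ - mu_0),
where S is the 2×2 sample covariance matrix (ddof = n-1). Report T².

Step 1 — sample mean vector:
  mean(U) = (6 + 4 + 9 + 3 + 6) / 5 = 28/5 = 5.6
  mean(V) = (3 + 5 + 6 + 7 + 6) / 5 = 27/5 = 5.4
  x̄ = (5.6, 5.4),  deviation x̄ - mu_0 = (5.6, 5.4) - (4, 1) = (1.6, 4.4).

Step 2 — sample covariance matrix, S[i,j] = (1/(n-1)) · Σ_k (x_{k,i} - mean_i) · (x_{k,j} - mean_j), divisor n-1 = 4:
  S[U,U] = ((0.4)·(0.4) + (-1.6)·(-1.6) + (3.4)·(3.4) + (-2.6)·(-2.6) + (0.4)·(0.4)) / 4 = 21.2/4 = 5.3
  S[U,V] = ((0.4)·(-2.4) + (-1.6)·(-0.4) + (3.4)·(0.6) + (-2.6)·(1.6) + (0.4)·(0.6)) / 4 = -2.2/4 = -0.55
  S[V,V] = ((-2.4)·(-2.4) + (-0.4)·(-0.4) + (0.6)·(0.6) + (1.6)·(1.6) + (0.6)·(0.6)) / 4 = 9.2/4 = 2.3
  S = [[5.3, -0.55],
 [-0.55, 2.3]].

Step 3 — invert S. det(S) = 5.3·2.3 - (-0.55)² = 11.8875.
  S^{-1} = (1/det) · [[d, -b], [-b, a]] = [[0.1935, 0.0463],
 [0.0463, 0.4458]].

Step 4 — quadratic form (x̄ - mu_0)^T · S^{-1} · (x̄ - mu_0):
  S^{-1} · (x̄ - mu_0) = (0.5131, 2.0358),
  (x̄ - mu_0)^T · [...] = (1.6)·(0.5131) + (4.4)·(2.0358) = 9.7783.

Step 5 — scale by n: T² = 5 · 9.7783 = 48.8917.

T² ≈ 48.8917


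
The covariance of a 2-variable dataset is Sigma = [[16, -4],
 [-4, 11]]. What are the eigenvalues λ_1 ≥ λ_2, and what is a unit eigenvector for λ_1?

Step 1 — characteristic polynomial of 2×2 Sigma:
  det(Sigma - λI) = λ² - trace · λ + det = 0.
  trace = 16 + 11 = 27, det = 16·11 - (-4)² = 160.
Step 2 — discriminant:
  Δ = trace² - 4·det = 729 - 640 = 89.
Step 3 — eigenvalues:
  λ = (trace ± √Δ)/2 = (27 ± 9.434)/2,
  λ_1 = 18.217,  λ_2 = 8.783.

Step 4 — unit eigenvector for λ_1: solve (Sigma - λ_1 I)v = 0. First row:
  (16 - 18.217)·v_x + (-4)·v_y = 0, i.e. (-2.217)·v_x + (-4)·v_y = 0,
  so v ∝ (b, λ_1 - a) = (-4, 2.217); multiply by -1 so the first entry is positive: u = (4, -2.217).
  ||u|| = √((4)² + (-2.217)²) = √(20.915) ≈ 4.5733,
  v_1 = u/||u|| ≈ (0.8746, -0.4848) (||v_1|| = 1).

λ_1 = 18.217,  λ_2 = 8.783;  v_1 ≈ (0.8746, -0.4848)


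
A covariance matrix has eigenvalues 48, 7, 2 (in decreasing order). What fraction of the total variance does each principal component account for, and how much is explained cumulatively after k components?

Step 1 — total variance = trace(Sigma) = Σ λ_i = 48 + 7 + 2 = 57.

Step 2 — fraction explained by component i = λ_i / Σ λ:
  PC1: 48/57 = 0.8421
  PC2: 7/57 = 0.1228
  PC3: 2/57 = 0.0351

Step 3 — cumulative fraction after k components = (λ_1 + ... + λ_k) / Σ λ:
  k = 1: 48/57 = 0.8421
  k = 2: (48 + 7)/57 = 55/57 = 0.9649
  k = 3: (48 + 7 + 2)/57 = 57/57 = 1

Summary (fraction, with percent):

explained: PC1 0.8421 (84.21%), PC2 0.1228 (12.28%), PC3 0.0351 (3.51%);  cumulative: 0.8421, 0.9649, 1


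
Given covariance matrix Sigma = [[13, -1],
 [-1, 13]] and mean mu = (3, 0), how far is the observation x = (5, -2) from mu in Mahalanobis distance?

Step 1 — centre the observation: (x - mu) = (2, -2).

Step 2 — invert Sigma. det(Sigma) = 13·13 - (-1)² = 168.
  Sigma^{-1} = (1/det) · [[d, -b], [-b, a]] = [[0.0774, 0.006],
 [0.006, 0.0774]].

Step 3 — form the quadratic (x - mu)^T · Sigma^{-1} · (x - mu):
  Sigma^{-1} · (x - mu) = (0.1429, -0.1429).
  (x - mu)^T · [Sigma^{-1} · (x - mu)] = (2)·(0.1429) + (-2)·(-0.1429) = 0.5714.

Step 4 — take square root: d = √(0.5714) ≈ 0.7559.

d(x, mu) = √(0.5714) ≈ 0.7559


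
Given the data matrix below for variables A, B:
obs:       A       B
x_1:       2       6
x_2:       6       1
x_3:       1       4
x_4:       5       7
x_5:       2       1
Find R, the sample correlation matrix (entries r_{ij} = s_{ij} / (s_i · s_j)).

Step 1 — column means:
  mean(A) = (2 + 6 + 1 + 5 + 2) / 5 = 16/5 = 3.2
  mean(B) = (6 + 1 + 4 + 7 + 1) / 5 = 19/5 = 3.8

Step 2 — sample variances and covariances s[i,j] = (1/(n-1)) · Σ_k (x_{k,i} - mean_i) · (x_{k,j} - mean_j), with n-1 = 4:
  s[A,A] = ((-1.2)·(-1.2) + (2.8)·(2.8) + (-2.2)·(-2.2) + (1.8)·(1.8) + (-1.2)·(-1.2)) / 4 = 18.8/4 = 4.7
  s[A,B] = ((-1.2)·(2.2) + (2.8)·(-2.8) + (-2.2)·(0.2) + (1.8)·(3.2) + (-1.2)·(-2.8)) / 4 = -1.8/4 = -0.45
  s[B,B] = ((2.2)·(2.2) + (-2.8)·(-2.8) + (0.2)·(0.2) + (3.2)·(3.2) + (-2.8)·(-2.8)) / 4 = 30.8/4 = 7.7
  Sample standard deviations s_i = √(s[i,i]):
  s(A) = √(4.7) = 2.1679
  s(B) = √(7.7) = 2.7749

Step 3 — r_{ij} = s_{ij} / (s_i · s_j):
  r[A,A] = 1 (diagonal).
  r[A,B] = -0.45 / (2.1679 · 2.7749) = -0.45 / 6.0158 = -0.0748
  r[B,B] = 1 (diagonal).

R is symmetric with unit diagonal. Assembling:

R = [[1, -0.0748],
 [-0.0748, 1]]


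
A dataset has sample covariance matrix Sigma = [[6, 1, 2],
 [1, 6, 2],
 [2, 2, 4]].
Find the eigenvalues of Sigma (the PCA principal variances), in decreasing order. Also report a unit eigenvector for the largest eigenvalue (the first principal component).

Step 1 — characteristic polynomial p(λ) = det(λI - Sigma) = λ³ - tr·λ² + c_1·λ - det, where tr = trace, c_1 = sum of the principal 2×2 minors, det = det(Sigma):
  tr = 6 + 6 + 4 = 16,
  c_1 = (6·6 - (1)²) + (6·4 - (2)²) + (6·4 - (2)²) = 35 + 20 + 20 = 75,
  det = 6·(6·4 - (2)²) - (1)·((1)·4 - (2)·(2)) + (2)·((1)·(2) - 6·(2)) = 6·(20) - (1)·(0) + (2)·(-10) = 100.
  So p(λ) = λ³ - 16λ² + 75λ - 100.
Step 2 — look for an integer root (rational root theorem: any rational root is an integer divisor of 100). Testing λ = 5:
  p(5) = 125 - 400 + 375 - 100 = 0  ✓
  Dividing out (λ - 5): p(λ) = (λ - 5)(λ² - 11λ + 20).
Step 3 — remaining eigenvalues from the quadratic λ² - 11λ + 20 = 0:
  Δ = 11² - 4·20 = 121 - 80 = 41,  λ = (11 ± √41)/2 = (11 ± 6.4031)/2 ≈ 8.7016 or 2.2984.
  Sorted: λ_1 = 8.7016,  λ_2 = 5,  λ_3 = 2.2984  (check: sum = 16 = tr ✓).

Step 4 — unit eigenvector for λ_1 ≈ 8.7016: v spans the null space of (Sigma - λ_1 I), whose rows are
  r_1 = (-2.7016, 1, 2),  r_2 = (1, -2.7016, 2),  r_3 = (2, 2, -4.7016).
  v is orthogonal to every row, so take v ∝ r_1 × r_2 = ((1)·(2) - (2)·(-2.7016), (2)·(1) - (-2.7016)·(2), (-2.7016)·(-2.7016) - (1)·(1)) ≈ (7.4031, 7.4031, 6.2984).
  Let u = (7.4031, 7.4031, 6.2984).
  ||u|| = √((7.4031)² + (7.4031)² + (6.2984)²) = √(149.2828) ≈ 12.2181,  v_1 = u/||u|| ≈ (0.6059, 0.6059, 0.5155) (||v_1|| = 1).

λ_1 = 8.7016,  λ_2 = 5,  λ_3 = 2.2984;  v_1 ≈ (0.6059, 0.6059, 0.5155)


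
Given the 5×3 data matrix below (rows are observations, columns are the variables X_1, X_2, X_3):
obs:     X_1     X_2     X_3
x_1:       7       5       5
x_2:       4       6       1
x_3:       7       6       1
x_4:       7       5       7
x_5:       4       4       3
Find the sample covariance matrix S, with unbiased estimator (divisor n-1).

Step 1 — column means:
  mean(X_1) = (7 + 4 + 7 + 7 + 4) / 5 = 29/5 = 5.8
  mean(X_2) = (5 + 6 + 6 + 5 + 4) / 5 = 26/5 = 5.2
  mean(X_3) = (5 + 1 + 1 + 7 + 3) / 5 = 17/5 = 3.4

Step 2 — sample covariance S[i,j] = (1/(n-1)) · Σ_k (x_{k,i} - mean_i) · (x_{k,j} - mean_j), with n-1 = 4.
  S[X_1,X_1] = ((1.2)·(1.2) + (-1.8)·(-1.8) + (1.2)·(1.2) + (1.2)·(1.2) + (-1.8)·(-1.8)) / 4 = 10.8/4 = 2.7
  S[X_1,X_2] = ((1.2)·(-0.2) + (-1.8)·(0.8) + (1.2)·(0.8) + (1.2)·(-0.2) + (-1.8)·(-1.2)) / 4 = 1.2/4 = 0.3
  S[X_1,X_3] = ((1.2)·(1.6) + (-1.8)·(-2.4) + (1.2)·(-2.4) + (1.2)·(3.6) + (-1.8)·(-0.4)) / 4 = 8.4/4 = 2.1
  S[X_2,X_2] = ((-0.2)·(-0.2) + (0.8)·(0.8) + (0.8)·(0.8) + (-0.2)·(-0.2) + (-1.2)·(-1.2)) / 4 = 2.8/4 = 0.7
  S[X_2,X_3] = ((-0.2)·(1.6) + (0.8)·(-2.4) + (0.8)·(-2.4) + (-0.2)·(3.6) + (-1.2)·(-0.4)) / 4 = -4.4/4 = -1.1
  S[X_3,X_3] = ((1.6)·(1.6) + (-2.4)·(-2.4) + (-2.4)·(-2.4) + (3.6)·(3.6) + (-0.4)·(-0.4)) / 4 = 27.2/4 = 6.8

S is symmetric (S[j,i] = S[i,j]). Assembling:

S = [[2.7, 0.3, 2.1],
 [0.3, 0.7, -1.1],
 [2.1, -1.1, 6.8]]


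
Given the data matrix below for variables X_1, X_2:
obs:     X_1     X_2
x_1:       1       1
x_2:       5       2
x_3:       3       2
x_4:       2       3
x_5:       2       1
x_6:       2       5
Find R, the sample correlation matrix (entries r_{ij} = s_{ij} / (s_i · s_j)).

Step 1 — column means:
  mean(X_1) = (1 + 5 + 3 + 2 + 2 + 2) / 6 = 15/6 = 2.5
  mean(X_2) = (1 + 2 + 2 + 3 + 1 + 5) / 6 = 14/6 = 2.3333

Step 2 — sample variances and covariances s[i,j] = (1/(n-1)) · Σ_k (x_{k,i} - mean_i) · (x_{k,j} - mean_j), with n-1 = 5:
  s[X_1,X_1] = ((-1.5)·(-1.5) + (2.5)·(2.5) + (0.5)·(0.5) + (-0.5)·(-0.5) + (-0.5)·(-0.5) + (-0.5)·(-0.5)) / 5 = 9.5/5 = 1.9
  s[X_1,X_2] = ((-1.5)·(-1.3333) + (2.5)·(-0.3333) + (0.5)·(-0.3333) + (-0.5)·(0.6667) + (-0.5)·(-1.3333) + (-0.5)·(2.6667)) / 5 = 0/5 = 0
  s[X_2,X_2] = ((-1.3333)·(-1.3333) + (-0.3333)·(-0.3333) + (-0.3333)·(-0.3333) + (0.6667)·(0.6667) + (-1.3333)·(-1.3333) + (2.6667)·(2.6667)) / 5 = 11.3333/5 = 2.2667
  Sample standard deviations s_i = √(s[i,i]):
  s(X_1) = √(1.9) = 1.3784
  s(X_2) = √(2.2667) = 1.5055

Step 3 — r_{ij} = s_{ij} / (s_i · s_j):
  r[X_1,X_1] = 1 (diagonal).
  r[X_1,X_2] = 0 / (1.3784 · 1.5055) = 0 / 2.0753 = 0
  r[X_2,X_2] = 1 (diagonal).

R is symmetric with unit diagonal. Assembling:

R = [[1, 0],
 [0, 1]]


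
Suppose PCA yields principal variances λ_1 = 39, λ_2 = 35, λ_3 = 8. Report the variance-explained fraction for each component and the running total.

Step 1 — total variance = trace(Sigma) = Σ λ_i = 39 + 35 + 8 = 82.

Step 2 — fraction explained by component i = λ_i / Σ λ:
  PC1: 39/82 = 0.4756
  PC2: 35/82 = 0.4268
  PC3: 8/82 = 0.0976

Step 3 — cumulative fraction after k components = (λ_1 + ... + λ_k) / Σ λ:
  k = 1: 39/82 = 0.4756
  k = 2: (39 + 35)/82 = 74/82 = 0.9024
  k = 3: (39 + 35 + 8)/82 = 82/82 = 1

Summary (fraction, with percent):

explained: PC1 0.4756 (47.56%), PC2 0.4268 (42.68%), PC3 0.0976 (9.76%);  cumulative: 0.4756, 0.9024, 1


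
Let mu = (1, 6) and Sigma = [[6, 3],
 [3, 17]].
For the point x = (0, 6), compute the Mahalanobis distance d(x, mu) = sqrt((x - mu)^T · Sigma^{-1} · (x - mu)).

Step 1 — centre the observation: (x - mu) = (-1, 0).

Step 2 — invert Sigma. det(Sigma) = 6·17 - (3)² = 93.
  Sigma^{-1} = (1/det) · [[d, -b], [-b, a]] = [[0.1828, -0.0323],
 [-0.0323, 0.0645]].

Step 3 — form the quadratic (x - mu)^T · Sigma^{-1} · (x - mu):
  Sigma^{-1} · (x - mu) = (-0.1828, 0.0323).
  (x - mu)^T · [Sigma^{-1} · (x - mu)] = (-1)·(-0.1828) + (0)·(0.0323) = 0.1828.

Step 4 — take square root: d = √(0.1828) ≈ 0.4275.

d(x, mu) = √(0.1828) ≈ 0.4275


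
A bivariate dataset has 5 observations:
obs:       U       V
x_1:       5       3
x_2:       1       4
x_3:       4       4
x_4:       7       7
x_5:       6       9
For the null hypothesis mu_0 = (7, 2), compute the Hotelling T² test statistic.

Step 1 — sample mean vector:
  mean(U) = (5 + 1 + 4 + 7 + 6) / 5 = 23/5 = 4.6
  mean(V) = (3 + 4 + 4 + 7 + 9) / 5 = 27/5 = 5.4
  x̄ = (4.6, 5.4),  deviation x̄ - mu_0 = (4.6, 5.4) - (7, 2) = (-2.4, 3.4).

Step 2 — sample covariance matrix, S[i,j] = (1/(n-1)) · Σ_k (x_{k,i} - mean_i) · (x_{k,j} - mean_j), divisor n-1 = 4:
  S[U,U] = ((0.4)·(0.4) + (-3.6)·(-3.6) + (-0.6)·(-0.6) + (2.4)·(2.4) + (1.4)·(1.4)) / 4 = 21.2/4 = 5.3
  S[U,V] = ((0.4)·(-2.4) + (-3.6)·(-1.4) + (-0.6)·(-1.4) + (2.4)·(1.6) + (1.4)·(3.6)) / 4 = 13.8/4 = 3.45
  S[V,V] = ((-2.4)·(-2.4) + (-1.4)·(-1.4) + (-1.4)·(-1.4) + (1.6)·(1.6) + (3.6)·(3.6)) / 4 = 25.2/4 = 6.3
  S = [[5.3, 3.45],
 [3.45, 6.3]].

Step 3 — invert S. det(S) = 5.3·6.3 - (3.45)² = 21.4875.
  S^{-1} = (1/det) · [[d, -b], [-b, a]] = [[0.2932, -0.1606],
 [-0.1606, 0.2467]].

Step 4 — quadratic form (x̄ - mu_0)^T · S^{-1} · (x̄ - mu_0):
  S^{-1} · (x̄ - mu_0) = (-1.2496, 1.224),
  (x̄ - mu_0)^T · [...] = (-2.4)·(-1.2496) + (3.4)·(1.224) = 7.1604.

Step 5 — scale by n: T² = 5 · 7.1604 = 35.8022.

T² ≈ 35.8022


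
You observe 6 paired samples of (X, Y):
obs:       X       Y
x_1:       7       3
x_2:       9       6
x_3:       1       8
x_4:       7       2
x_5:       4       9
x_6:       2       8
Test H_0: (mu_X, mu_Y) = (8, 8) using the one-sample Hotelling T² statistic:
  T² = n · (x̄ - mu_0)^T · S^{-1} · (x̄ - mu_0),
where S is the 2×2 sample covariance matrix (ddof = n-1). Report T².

Step 1 — sample mean vector:
  mean(X) = (7 + 9 + 1 + 7 + 4 + 2) / 6 = 30/6 = 5
  mean(Y) = (3 + 6 + 8 + 2 + 9 + 8) / 6 = 36/6 = 6
  x̄ = (5, 6),  deviation x̄ - mu_0 = (5, 6) - (8, 8) = (-3, -2).

Step 2 — sample covariance matrix, S[i,j] = (1/(n-1)) · Σ_k (x_{k,i} - mean_i) · (x_{k,j} - mean_j), divisor n-1 = 5:
  S[X,X] = ((2)·(2) + (4)·(4) + (-4)·(-4) + (2)·(2) + (-1)·(-1) + (-3)·(-3)) / 5 = 50/5 = 10
  S[X,Y] = ((2)·(-3) + (4)·(0) + (-4)·(2) + (2)·(-4) + (-1)·(3) + (-3)·(2)) / 5 = -31/5 = -6.2
  S[Y,Y] = ((-3)·(-3) + (0)·(0) + (2)·(2) + (-4)·(-4) + (3)·(3) + (2)·(2)) / 5 = 42/5 = 8.4
  S = [[10, -6.2],
 [-6.2, 8.4]].

Step 3 — invert S. det(S) = 10·8.4 - (-6.2)² = 45.56.
  S^{-1} = (1/det) · [[d, -b], [-b, a]] = [[0.1844, 0.1361],
 [0.1361, 0.2195]].

Step 4 — quadratic form (x̄ - mu_0)^T · S^{-1} · (x̄ - mu_0):
  S^{-1} · (x̄ - mu_0) = (-0.8253, -0.8472),
  (x̄ - mu_0)^T · [...] = (-3)·(-0.8253) + (-2)·(-0.8472) = 4.1703.

Step 5 — scale by n: T² = 6 · 4.1703 = 25.0219.

T² ≈ 25.0219


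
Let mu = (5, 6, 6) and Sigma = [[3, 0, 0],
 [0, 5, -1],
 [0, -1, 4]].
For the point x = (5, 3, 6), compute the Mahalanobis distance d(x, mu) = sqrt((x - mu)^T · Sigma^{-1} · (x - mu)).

Step 1 — centre the observation: (x - mu) = (0, -3, 0).

Step 2 — invert Sigma (cofactor / det for 3×3, or solve directly):
  Sigma^{-1} = [[0.3333, 0, 0],
 [0, 0.2105, 0.0526],
 [0, 0.0526, 0.2632]].

Step 3 — form the quadratic (x - mu)^T · Sigma^{-1} · (x - mu):
  Sigma^{-1} · (x - mu) = (0, -0.6316, -0.1579).
  (x - mu)^T · [Sigma^{-1} · (x - mu)] = (0)·(0) + (-3)·(-0.6316) + (0)·(-0.1579) = 1.8947.

Step 4 — take square root: d = √(1.8947) ≈ 1.3765.

d(x, mu) = √(1.8947) ≈ 1.3765


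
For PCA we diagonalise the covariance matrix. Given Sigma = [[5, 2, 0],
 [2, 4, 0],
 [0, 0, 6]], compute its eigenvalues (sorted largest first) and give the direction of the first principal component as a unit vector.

Step 1 — characteristic polynomial p(λ) = det(λI - Sigma) = λ³ - tr·λ² + c_1·λ - det, where tr = trace, c_1 = sum of the principal 2×2 minors, det = det(Sigma):
  tr = 5 + 4 + 6 = 15,
  c_1 = (5·4 - (2)²) + (5·6 - (0)²) + (4·6 - (0)²) = 16 + 30 + 24 = 70,
  det = 5·(4·6 - (0)²) - (2)·((2)·6 - (0)·(0)) + (0)·((2)·(0) - 4·(0)) = 5·(24) - (2)·(12) + (0)·(0) = 96.
  So p(λ) = λ³ - 15λ² + 70λ - 96.
Step 2 — look for an integer root (rational root theorem: any rational root is an integer divisor of 96). Testing λ = 6:
  p(6) = 216 - 540 + 420 - 96 = 0  ✓
  Dividing out (λ - 6): p(λ) = (λ - 6)(λ² - 9λ + 16).
Step 3 — remaining eigenvalues from the quadratic λ² - 9λ + 16 = 0:
  Δ = 9² - 4·16 = 81 - 64 = 17,  λ = (9 ± √17)/2 = (9 ± 4.1231)/2 ≈ 6.5616 or 2.4384.
  Sorted: λ_1 = 6.5616,  λ_2 = 6,  λ_3 = 2.4384  (check: sum = 15 = tr ✓).

Step 4 — unit eigenvector for λ_1 ≈ 6.5616: v spans the null space of (Sigma - λ_1 I), whose rows are
  r_1 = (-1.5616, 2, 0),  r_2 = (2, -2.5616, 0),  r_3 = (0, 0, -0.5616).
  v is orthogonal to every row, so take v ∝ r_1 × r_3 = ((2)·(-0.5616) - (0)·(0), (0)·(0) - (-1.5616)·(-0.5616), (-1.5616)·(0) - (2)·(0)) ≈ (-1.1231, -0.8769, 0).
  Rescale (multiply by -1 so the first nonzero entry is positive): u = (1.1231, 0.8769, 0).
  ||u|| = √((1.1231)² + (0.8769)² + (0)²) = √(2.0303) ≈ 1.4249,  v_1 = u/||u|| ≈ (0.7882, 0.6154, 0) (||v_1|| = 1).

λ_1 = 6.5616,  λ_2 = 6,  λ_3 = 2.4384;  v_1 ≈ (0.7882, 0.6154, 0)


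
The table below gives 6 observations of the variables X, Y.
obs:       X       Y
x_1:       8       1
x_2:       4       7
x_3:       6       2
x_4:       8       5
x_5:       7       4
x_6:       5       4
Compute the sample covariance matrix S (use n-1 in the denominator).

Step 1 — column means:
  mean(X) = (8 + 4 + 6 + 8 + 7 + 5) / 6 = 38/6 = 6.3333
  mean(Y) = (1 + 7 + 2 + 5 + 4 + 4) / 6 = 23/6 = 3.8333

Step 2 — sample covariance S[i,j] = (1/(n-1)) · Σ_k (x_{k,i} - mean_i) · (x_{k,j} - mean_j), with n-1 = 5.
  S[X,X] = ((1.6667)·(1.6667) + (-2.3333)·(-2.3333) + (-0.3333)·(-0.3333) + (1.6667)·(1.6667) + (0.6667)·(0.6667) + (-1.3333)·(-1.3333)) / 5 = 13.3333/5 = 2.6667
  S[X,Y] = ((1.6667)·(-2.8333) + (-2.3333)·(3.1667) + (-0.3333)·(-1.8333) + (1.6667)·(1.1667) + (0.6667)·(0.1667) + (-1.3333)·(0.1667)) / 5 = -9.6667/5 = -1.9333
  S[Y,Y] = ((-2.8333)·(-2.8333) + (3.1667)·(3.1667) + (-1.8333)·(-1.8333) + (1.1667)·(1.1667) + (0.1667)·(0.1667) + (0.1667)·(0.1667)) / 5 = 22.8333/5 = 4.5667

S is symmetric (S[j,i] = S[i,j]). Assembling:

S = [[2.6667, -1.9333],
 [-1.9333, 4.5667]]


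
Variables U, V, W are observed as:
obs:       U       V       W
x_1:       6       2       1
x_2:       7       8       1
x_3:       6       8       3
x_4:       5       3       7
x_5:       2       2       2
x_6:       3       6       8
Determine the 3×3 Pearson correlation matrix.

Step 1 — column means:
  mean(U) = (6 + 7 + 6 + 5 + 2 + 3) / 6 = 29/6 = 4.8333
  mean(V) = (2 + 8 + 8 + 3 + 2 + 6) / 6 = 29/6 = 4.8333
  mean(W) = (1 + 1 + 3 + 7 + 2 + 8) / 6 = 22/6 = 3.6667

Step 2 — sample variances and covariances s[i,j] = (1/(n-1)) · Σ_k (x_{k,i} - mean_i) · (x_{k,j} - mean_j), with n-1 = 5:
  s[U,U] = ((1.1667)·(1.1667) + (2.1667)·(2.1667) + (1.1667)·(1.1667) + (0.1667)·(0.1667) + (-2.8333)·(-2.8333) + (-1.8333)·(-1.8333)) / 5 = 18.8333/5 = 3.7667
  s[U,V] = ((1.1667)·(-2.8333) + (2.1667)·(3.1667) + (1.1667)·(3.1667) + (0.1667)·(-1.8333) + (-2.8333)·(-2.8333) + (-1.8333)·(1.1667)) / 5 = 12.8333/5 = 2.5667
  s[U,W] = ((1.1667)·(-2.6667) + (2.1667)·(-2.6667) + (1.1667)·(-0.6667) + (0.1667)·(3.3333) + (-2.8333)·(-1.6667) + (-1.8333)·(4.3333)) / 5 = -12.3333/5 = -2.4667
  s[V,V] = ((-2.8333)·(-2.8333) + (3.1667)·(3.1667) + (3.1667)·(3.1667) + (-1.8333)·(-1.8333) + (-2.8333)·(-2.8333) + (1.1667)·(1.1667)) / 5 = 40.8333/5 = 8.1667
  s[V,W] = ((-2.8333)·(-2.6667) + (3.1667)·(-2.6667) + (3.1667)·(-0.6667) + (-1.8333)·(3.3333) + (-2.8333)·(-1.6667) + (1.1667)·(4.3333)) / 5 = 0.6667/5 = 0.1333
  s[W,W] = ((-2.6667)·(-2.6667) + (-2.6667)·(-2.6667) + (-0.6667)·(-0.6667) + (3.3333)·(3.3333) + (-1.6667)·(-1.6667) + (4.3333)·(4.3333)) / 5 = 47.3333/5 = 9.4667
  Sample standard deviations s_i = √(s[i,i]):
  s(U) = √(3.7667) = 1.9408
  s(V) = √(8.1667) = 2.8577
  s(W) = √(9.4667) = 3.0768

Step 3 — r_{ij} = s_{ij} / (s_i · s_j):
  r[U,U] = 1 (diagonal).
  r[U,V] = 2.5667 / (1.9408 · 2.8577) = 2.5667 / 5.5463 = 0.4628
  r[U,W] = -2.4667 / (1.9408 · 3.0768) = -2.4667 / 5.9714 = -0.4131
  r[V,V] = 1 (diagonal).
  r[V,W] = 0.1333 / (2.8577 · 3.0768) = 0.1333 / 8.7927 = 0.0152
  r[W,W] = 1 (diagonal).

R is symmetric with unit diagonal. Assembling:

R = [[1, 0.4628, -0.4131],
 [0.4628, 1, 0.0152],
 [-0.4131, 0.0152, 1]]


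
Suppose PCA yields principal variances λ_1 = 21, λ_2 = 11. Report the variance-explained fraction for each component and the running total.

Step 1 — total variance = trace(Sigma) = Σ λ_i = 21 + 11 = 32.

Step 2 — fraction explained by component i = λ_i / Σ λ:
  PC1: 21/32 = 0.6562
  PC2: 11/32 = 0.3438

Step 3 — cumulative fraction after k components = (λ_1 + ... + λ_k) / Σ λ:
  k = 1: 21/32 = 0.6562
  k = 2: (21 + 11)/32 = 32/32 = 1

Summary (fraction, with percent):

explained: PC1 0.6562 (65.62%), PC2 0.3438 (34.38%);  cumulative: 0.6562, 1
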